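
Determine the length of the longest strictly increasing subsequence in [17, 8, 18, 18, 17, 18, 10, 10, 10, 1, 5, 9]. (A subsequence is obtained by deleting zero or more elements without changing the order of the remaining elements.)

3

Let dp[i] be the longest increasing subsequence ending at position i. Then dp = [1, 1, 2, 2, 2, 3, 2, 2, 2, 1, 2, 3].
The maximum is 3; one witness is 8, 17, 18 at positions 2,5,6.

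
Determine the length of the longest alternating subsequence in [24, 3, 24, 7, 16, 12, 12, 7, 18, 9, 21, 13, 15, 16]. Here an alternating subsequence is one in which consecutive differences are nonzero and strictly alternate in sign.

11

Track the best alternating length ending on an up-step vs a down-step at each position: up/down = 1/1, 1/2, 3/1, 3/4, 5/4, 5/6, 5/6, 3/6, 7/4, 7/8, 9/4, 9/10, 11/10, 11/10.
The maximum over both is 11; one such subsequence is 24, 3, 24, 7, 16, 12, 18, 9, 21, 13, 15.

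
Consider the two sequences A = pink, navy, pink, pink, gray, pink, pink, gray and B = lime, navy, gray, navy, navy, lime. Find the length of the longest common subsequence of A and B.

2

A longest common subsequence is navy, gray (length 2); the LCS DP confirms no longer common subsequence exists.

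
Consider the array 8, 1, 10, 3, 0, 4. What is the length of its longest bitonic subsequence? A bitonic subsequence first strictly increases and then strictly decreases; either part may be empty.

4

Let inc[i] be the LIS ending at i and dec[i] the longest strictly decreasing subsequence starting at i. inc = [1, 1, 2, 2, 1, 3], dec = [3, 2, 3, 2, 1, 1].
max_i inc[i]+dec[i]−1 = 4, with one witness 8, 10, 3, 0.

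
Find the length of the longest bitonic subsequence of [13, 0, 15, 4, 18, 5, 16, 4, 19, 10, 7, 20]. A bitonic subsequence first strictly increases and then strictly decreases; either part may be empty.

7

Let inc[i] be the LIS ending at i and dec[i] the longest strictly decreasing subsequence starting at i. inc = [1, 1, 2, 2, 3, 3, 4, 2, 5, 4, 4, 6], dec = [3, 1, 3, 1, 4, 2, 3, 1, 3, 2, 1, 1].
max_i inc[i]+dec[i]−1 = 7, with one witness 0, 4, 5, 16, 19, 10, 7.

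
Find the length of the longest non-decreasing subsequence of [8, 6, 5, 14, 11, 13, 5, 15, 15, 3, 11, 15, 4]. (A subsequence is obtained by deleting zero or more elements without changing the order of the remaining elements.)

Let dp[i] be the longest non-decreasing subsequence ending at position i. Then dp = [1, 1, 1, 2, 2, 3, 2, 4, 5, 1, 3, 6, 2].
The maximum is 6; one witness is 8, 11, 13, 15, 15, 15 at positions 1,5,6,8,9,12.

6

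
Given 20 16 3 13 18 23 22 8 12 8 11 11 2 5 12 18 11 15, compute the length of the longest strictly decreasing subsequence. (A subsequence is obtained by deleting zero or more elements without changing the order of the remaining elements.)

6

Scanning left to right, the best length ending at each element is: 20→1, 16→2, 3→3, 13→3, 18→2, 23→1, 22→2, 8→4, 12→4, 8→5, 11→5, 11→5, 2→6, 5→6, 12→4, 18→3, 11→5, 15→4.
So the longest decreasing subsequence has length 6, e.g. 20, 16, 13, 12, 8, 2.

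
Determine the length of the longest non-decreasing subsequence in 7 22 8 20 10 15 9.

4

Scanning left to right, the best length ending at each element is: 7→1, 22→2, 8→2, 20→3, 10→3, 15→4, 9→3.
So the longest non-decreasing subsequence has length 4, e.g. 7, 8, 10, 15.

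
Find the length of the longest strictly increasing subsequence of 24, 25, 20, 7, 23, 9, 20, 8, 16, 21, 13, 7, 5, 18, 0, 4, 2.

4

Let dp[i] be the longest increasing subsequence ending at position i. Then dp = [1, 2, 1, 1, 2, 2, 3, 2, 3, 4, 3, 1, 1, 4, 1, 2, 2].
The maximum is 4; one witness is 7, 9, 20, 21 at positions 4,6,7,10.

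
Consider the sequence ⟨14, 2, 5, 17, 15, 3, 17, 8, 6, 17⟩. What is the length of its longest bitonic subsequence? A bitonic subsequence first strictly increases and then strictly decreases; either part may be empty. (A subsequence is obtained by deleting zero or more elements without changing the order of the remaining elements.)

6

One longest bitonic subsequence is 2, 5, 17, 15, 8, 6 (positions 2,3,4,5,8,9): it rises to 17 then falls. Length 6 is optimal.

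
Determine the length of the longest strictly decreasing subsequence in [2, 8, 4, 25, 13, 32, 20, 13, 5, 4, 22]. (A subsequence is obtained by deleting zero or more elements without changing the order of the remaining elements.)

One longest decreasing subsequence is 25, 20, 13, 5, 4 (positions 4,7,8,9,10), of length 5; no longer one exists.

5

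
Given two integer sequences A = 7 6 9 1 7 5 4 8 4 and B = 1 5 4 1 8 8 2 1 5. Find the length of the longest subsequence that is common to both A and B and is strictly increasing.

3

A longest common strictly increasing subsequence is 1, 5, 8 (length 3); it appears in order in both A and B, and no longer such subsequence exists.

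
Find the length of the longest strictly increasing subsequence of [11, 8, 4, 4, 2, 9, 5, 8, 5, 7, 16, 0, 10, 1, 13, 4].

5

One longest increasing subsequence is 4, 5, 8, 10, 13 (positions 3,7,8,13,15), of length 5; no longer one exists.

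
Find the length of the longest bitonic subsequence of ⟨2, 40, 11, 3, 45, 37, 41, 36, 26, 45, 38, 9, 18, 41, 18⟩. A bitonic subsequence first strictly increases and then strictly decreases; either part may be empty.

Let inc[i] be the LIS ending at i and dec[i] the longest strictly decreasing subsequence starting at i. inc = [1, 2, 2, 2, 3, 3, 4, 3, 3, 5, 4, 3, 4, 5, 4], dec = [1, 5, 2, 1, 5, 4, 4, 3, 2, 3, 2, 1, 1, 2, 1].
max_i inc[i]+dec[i]−1 = 7, with one witness 2, 40, 45, 41, 36, 26, 18.

7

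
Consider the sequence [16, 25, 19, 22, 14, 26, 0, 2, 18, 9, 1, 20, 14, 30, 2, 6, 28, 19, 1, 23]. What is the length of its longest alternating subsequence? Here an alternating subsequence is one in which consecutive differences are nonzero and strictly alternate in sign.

16

Track the best alternating length ending on an up-step vs a down-step at each position: up/down = 1/1, 2/1, 2/3, 4/3, 1/5, 6/1, 1/7, 8/7, 8/7, 8/9, 8/9, 10/7, 10/11, 12/1, 10/13, 14/13, 14/13, 14/15, 8/15, 16/15.
The maximum over both is 16; one such subsequence is 16, 25, 19, 22, 14, 26, 0, 18, 9, 20, 14, 30, 2, 28, 19, 23.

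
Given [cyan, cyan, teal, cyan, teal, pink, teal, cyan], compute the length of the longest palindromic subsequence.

One longest palindromic subsequence is cyan teal pink teal cyan (positions 1,3,6,7,8); it reads the same forward and backward, and the interval DP gives dp[1][8] = 5.

5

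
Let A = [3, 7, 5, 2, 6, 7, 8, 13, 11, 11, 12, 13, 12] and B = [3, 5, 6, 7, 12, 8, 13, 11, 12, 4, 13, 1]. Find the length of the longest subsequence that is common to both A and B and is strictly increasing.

For each value that appears in both, track the longest common increasing run ending there.
The best achievable length is 8; one witness is 3, 5, 6, 7, 8, 11, 12, 13 (A-positions 1,3,5,6,7,9,11,12, B-positions 1,2,3,4,6,8,9,11).

8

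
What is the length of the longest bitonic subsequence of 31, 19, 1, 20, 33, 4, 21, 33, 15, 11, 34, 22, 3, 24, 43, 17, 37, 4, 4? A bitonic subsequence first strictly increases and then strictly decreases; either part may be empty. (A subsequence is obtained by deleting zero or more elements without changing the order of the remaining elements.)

One longest bitonic subsequence is 19, 20, 21, 33, 34, 24, 17, 4 (positions 2,4,7,8,11,14,16,19): it rises to 34 then falls. Length 8 is optimal.

8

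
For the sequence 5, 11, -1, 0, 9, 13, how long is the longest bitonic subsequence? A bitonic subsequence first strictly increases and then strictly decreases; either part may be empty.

4

One longest bitonic subsequence is -1, 0, 9, 13 (positions 3,4,5,6): it rises to 13 then falls. Length 4 is optimal.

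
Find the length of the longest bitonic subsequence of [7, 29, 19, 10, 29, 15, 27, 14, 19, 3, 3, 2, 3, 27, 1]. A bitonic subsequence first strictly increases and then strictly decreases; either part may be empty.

8

Let inc[i] be the LIS ending at i and dec[i] the longest strictly decreasing subsequence starting at i. inc = [1, 2, 2, 2, 3, 3, 4, 3, 4, 1, 1, 1, 2, 5, 1], dec = [4, 7, 6, 4, 6, 5, 5, 4, 4, 3, 3, 2, 2, 2, 1].
max_i inc[i]+dec[i]−1 = 8, with one witness 7, 29, 19, 15, 14, 3, 2, 1.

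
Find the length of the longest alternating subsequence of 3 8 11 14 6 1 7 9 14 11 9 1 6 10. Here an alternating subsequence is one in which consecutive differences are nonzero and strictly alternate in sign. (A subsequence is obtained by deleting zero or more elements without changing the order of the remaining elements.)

A longest alternating subsequence is 3, 8, 6, 7, 1, 6 (positions 1,2,5,7,12,13); its 5 consecutive differences strictly alternate in sign, and length 6 is optimal.

6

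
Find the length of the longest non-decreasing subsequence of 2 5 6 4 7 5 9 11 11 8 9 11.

Let dp[i] be the longest non-decreasing subsequence ending at position i. Then dp = [1, 2, 3, 2, 4, 3, 5, 6, 7, 5, 6, 8].
The maximum is 8; one witness is 2, 5, 6, 7, 9, 11, 11, 11 at positions 1,2,3,5,7,8,9,12.

8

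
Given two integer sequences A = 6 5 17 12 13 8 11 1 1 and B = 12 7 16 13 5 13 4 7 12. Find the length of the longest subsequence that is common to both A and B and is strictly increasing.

For each value that appears in both, track the longest common increasing run ending there.
The best achievable length is 2; one witness is 12, 13 (A-positions 4,5, B-positions 1,4).

2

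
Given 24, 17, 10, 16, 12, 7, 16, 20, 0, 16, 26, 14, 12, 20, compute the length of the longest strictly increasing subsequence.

5

Let dp[i] be the longest increasing subsequence ending at position i. Then dp = [1, 1, 1, 2, 2, 1, 3, 4, 1, 3, 5, 3, 2, 4].
The maximum is 5; one witness is 10, 12, 16, 20, 26 at positions 3,5,7,8,11.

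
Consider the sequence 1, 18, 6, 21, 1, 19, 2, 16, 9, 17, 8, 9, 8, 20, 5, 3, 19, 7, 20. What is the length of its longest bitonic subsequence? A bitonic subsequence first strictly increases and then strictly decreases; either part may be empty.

Let inc[i] be the LIS ending at i and dec[i] the longest strictly decreasing subsequence starting at i. inc = [1, 2, 2, 3, 1, 3, 2, 3, 3, 4, 3, 4, 3, 5, 3, 3, 5, 4, 6], dec = [1, 6, 3, 7, 1, 6, 1, 5, 4, 5, 3, 4, 3, 3, 2, 1, 2, 1, 1].
max_i inc[i]+dec[i]−1 = 9, with one witness 1, 18, 21, 19, 17, 9, 8, 5, 3.

9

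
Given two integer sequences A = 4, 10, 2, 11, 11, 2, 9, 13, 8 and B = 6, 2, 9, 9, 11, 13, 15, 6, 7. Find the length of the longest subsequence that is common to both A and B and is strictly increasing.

A longest common strictly increasing subsequence is 2, 9, 13 (length 3); it appears in order in both A and B, and no longer such subsequence exists.

3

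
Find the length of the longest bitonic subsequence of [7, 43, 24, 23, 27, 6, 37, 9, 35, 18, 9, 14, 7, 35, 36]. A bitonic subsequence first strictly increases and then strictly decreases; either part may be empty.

Let inc[i] be the LIS ending at i and dec[i] the longest strictly decreasing subsequence starting at i. inc = [1, 2, 2, 2, 3, 1, 4, 2, 4, 3, 2, 3, 2, 4, 5], dec = [2, 6, 5, 4, 4, 1, 5, 2, 4, 3, 2, 2, 1, 1, 1].
max_i inc[i]+dec[i]−1 = 8, with one witness 7, 24, 27, 37, 35, 18, 14, 7.

8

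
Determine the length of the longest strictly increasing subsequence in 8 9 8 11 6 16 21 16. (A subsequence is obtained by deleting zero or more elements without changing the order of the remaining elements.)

Scanning left to right, the best length ending at each element is: 8→1, 9→2, 8→1, 11→3, 6→1, 16→4, 21→5, 16→4.
So the longest increasing subsequence has length 5, e.g. 8, 9, 11, 16, 21.

5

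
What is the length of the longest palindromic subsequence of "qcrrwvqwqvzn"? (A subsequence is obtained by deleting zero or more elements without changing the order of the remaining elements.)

Using dp[i][j] = 2 + dp[i+1][j−1] if the ends match, else max(dp[i+1][j], dp[i][j−1]):
dp[1][12] = 5. A witness is vqwqv at positions 6,7,8,9,10.

5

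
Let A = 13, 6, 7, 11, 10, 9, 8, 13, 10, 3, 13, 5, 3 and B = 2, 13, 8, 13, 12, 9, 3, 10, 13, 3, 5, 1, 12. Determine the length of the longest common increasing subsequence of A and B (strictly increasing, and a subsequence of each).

3

For each value that appears in both, track the longest common increasing run ending there.
The best achievable length is 3; one witness is 8, 10, 13 (A-positions 7,9,11, B-positions 3,8,9).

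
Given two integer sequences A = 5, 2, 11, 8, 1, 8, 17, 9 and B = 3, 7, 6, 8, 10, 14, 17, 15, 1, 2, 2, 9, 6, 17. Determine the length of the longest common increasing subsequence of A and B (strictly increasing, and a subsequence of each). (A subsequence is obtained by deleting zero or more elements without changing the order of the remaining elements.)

2

For each value that appears in both, track the longest common increasing run ending there.
The best achievable length is 2; one witness is 8, 17 (A-positions 4,7, B-positions 4,7).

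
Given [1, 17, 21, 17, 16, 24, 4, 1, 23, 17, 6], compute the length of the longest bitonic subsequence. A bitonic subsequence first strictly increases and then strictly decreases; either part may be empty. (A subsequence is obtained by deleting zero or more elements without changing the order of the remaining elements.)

One longest bitonic subsequence is 1, 17, 21, 17, 16, 4, 1 (positions 1,2,3,4,5,7,8): it rises to 21 then falls. Length 7 is optimal.

7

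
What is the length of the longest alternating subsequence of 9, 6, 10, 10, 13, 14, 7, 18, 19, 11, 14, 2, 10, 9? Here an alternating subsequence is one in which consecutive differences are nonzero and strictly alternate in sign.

Track the best alternating length ending on an up-step vs a down-step at each position: up/down = 1/1, 1/2, 3/1, 3/1, 3/1, 3/1, 3/4, 5/1, 5/1, 5/6, 7/6, 1/8, 9/8, 9/10.
The maximum over both is 10; one such subsequence is 9, 6, 10, 7, 18, 11, 14, 2, 10, 9.

10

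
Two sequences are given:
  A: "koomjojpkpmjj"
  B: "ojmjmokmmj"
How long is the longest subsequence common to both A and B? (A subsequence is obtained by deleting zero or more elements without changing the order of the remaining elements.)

Backtracking the LCS table gives one alignment: o (A2,B1) → m (A4,B3) → j (A5,B4) → o (A6,B6) → k (A9,B7) → m (A11,B9) → j (A13,B10).
So the longest common subsequence has length 7.

7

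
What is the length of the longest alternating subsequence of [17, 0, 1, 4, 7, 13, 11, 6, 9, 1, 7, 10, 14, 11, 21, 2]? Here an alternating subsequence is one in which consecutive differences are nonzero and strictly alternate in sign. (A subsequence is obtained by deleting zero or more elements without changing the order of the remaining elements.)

A longest alternating subsequence is 17, 0, 7, 6, 9, 1, 14, 11, 21, 2 (positions 1,2,5,8,9,10,13,14,15,16); its 9 consecutive differences strictly alternate in sign, and length 10 is optimal.

10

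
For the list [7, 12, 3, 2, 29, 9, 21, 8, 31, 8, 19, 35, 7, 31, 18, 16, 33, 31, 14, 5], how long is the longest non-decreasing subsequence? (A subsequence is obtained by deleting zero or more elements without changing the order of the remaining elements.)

Scanning left to right, the best length ending at each element is: 7→1, 12→2, 3→1, 2→1, 29→3, 9→2, 21→3, 8→2, 31→4, 8→3, 19→4, 35→5, 7→2, 31→5, 18→4, 16→4, 33→6, 31→6, 14→4, 5→2.
So the longest non-decreasing subsequence has length 6, e.g. 7, 12, 29, 31, 31, 33.

6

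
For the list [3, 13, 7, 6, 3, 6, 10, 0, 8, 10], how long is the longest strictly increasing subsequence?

4

Scanning left to right, the best length ending at each element is: 3→1, 13→2, 7→2, 6→2, 3→1, 6→2, 10→3, 0→1, 8→3, 10→4.
So the longest increasing subsequence has length 4, e.g. 3, 7, 8, 10.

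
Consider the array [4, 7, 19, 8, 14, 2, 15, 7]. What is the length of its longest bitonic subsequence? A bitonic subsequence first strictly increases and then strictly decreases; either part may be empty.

6

Let inc[i] be the LIS ending at i and dec[i] the longest strictly decreasing subsequence starting at i. inc = [1, 2, 3, 3, 4, 1, 5, 2], dec = [2, 2, 3, 2, 2, 1, 2, 1].
max_i inc[i]+dec[i]−1 = 6, with one witness 4, 7, 8, 14, 15, 7.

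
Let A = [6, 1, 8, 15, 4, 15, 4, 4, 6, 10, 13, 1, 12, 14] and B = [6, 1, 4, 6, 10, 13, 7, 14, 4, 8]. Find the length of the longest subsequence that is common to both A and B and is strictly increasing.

6

For each value that appears in both, track the longest common increasing run ending there.
The best achievable length is 6; one witness is 1, 4, 6, 10, 13, 14 (A-positions 2,5,9,10,11,14, B-positions 2,3,4,5,6,8).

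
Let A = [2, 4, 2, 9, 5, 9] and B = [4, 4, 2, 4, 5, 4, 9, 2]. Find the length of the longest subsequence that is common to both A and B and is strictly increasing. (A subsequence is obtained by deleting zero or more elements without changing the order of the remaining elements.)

A longest common strictly increasing subsequence is 2, 4, 5, 9 (length 4); it appears in order in both A and B, and no longer such subsequence exists.

4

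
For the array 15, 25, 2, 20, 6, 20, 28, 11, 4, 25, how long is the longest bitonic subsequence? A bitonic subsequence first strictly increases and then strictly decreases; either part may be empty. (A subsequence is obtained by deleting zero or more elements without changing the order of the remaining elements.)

6

Let inc[i] be the LIS ending at i and dec[i] the longest strictly decreasing subsequence starting at i. inc = [1, 2, 1, 2, 2, 3, 4, 3, 2, 4], dec = [3, 4, 1, 3, 2, 3, 3, 2, 1, 1].
max_i inc[i]+dec[i]−1 = 6, with one witness 2, 6, 20, 28, 11, 4.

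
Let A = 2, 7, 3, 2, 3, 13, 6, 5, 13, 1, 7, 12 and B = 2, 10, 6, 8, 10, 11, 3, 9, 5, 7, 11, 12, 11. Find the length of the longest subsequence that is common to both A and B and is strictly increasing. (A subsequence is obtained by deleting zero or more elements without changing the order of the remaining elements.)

5

For each value that appears in both, track the longest common increasing run ending there.
The best achievable length is 5; one witness is 2, 3, 5, 7, 12 (A-positions 1,3,8,11,12, B-positions 1,7,9,10,12).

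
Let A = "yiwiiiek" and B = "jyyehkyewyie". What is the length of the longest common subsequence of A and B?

4

A longest common subsequence is ywie (length 4); the LCS DP confirms no longer common subsequence exists.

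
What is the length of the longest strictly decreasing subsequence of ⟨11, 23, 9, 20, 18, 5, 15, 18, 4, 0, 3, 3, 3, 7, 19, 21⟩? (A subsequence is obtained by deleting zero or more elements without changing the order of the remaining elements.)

One longest decreasing subsequence is 23, 20, 18, 5, 4, 0 (positions 2,4,5,6,9,10), of length 6; no longer one exists.

6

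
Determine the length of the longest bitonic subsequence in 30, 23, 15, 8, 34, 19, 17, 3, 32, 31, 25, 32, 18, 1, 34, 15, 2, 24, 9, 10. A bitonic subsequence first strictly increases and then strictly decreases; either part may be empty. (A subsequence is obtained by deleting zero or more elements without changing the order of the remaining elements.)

One longest bitonic subsequence is 30, 34, 32, 31, 25, 18, 15, 10 (positions 1,5,9,10,11,13,16,20): it rises to 34 then falls. Length 8 is optimal.

8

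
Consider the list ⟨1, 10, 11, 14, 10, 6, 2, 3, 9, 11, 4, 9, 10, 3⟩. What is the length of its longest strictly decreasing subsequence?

5

Scanning left to right, the best length ending at each element is: 1→1, 10→1, 11→1, 14→1, 10→2, 6→3, 2→4, 3→4, 9→3, 11→2, 4→4, 9→3, 10→3, 3→5.
So the longest decreasing subsequence has length 5, e.g. 11, 10, 6, 4, 3.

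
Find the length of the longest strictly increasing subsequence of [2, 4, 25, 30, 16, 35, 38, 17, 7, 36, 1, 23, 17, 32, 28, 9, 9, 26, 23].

Let dp[i] be the longest increasing subsequence ending at position i. Then dp = [1, 2, 3, 4, 3, 5, 6, 4, 3, 6, 1, 5, 4, 6, 6, 4, 4, 6, 5].
The maximum is 6; one witness is 2, 4, 25, 30, 35, 38 at positions 1,2,3,4,6,7.

6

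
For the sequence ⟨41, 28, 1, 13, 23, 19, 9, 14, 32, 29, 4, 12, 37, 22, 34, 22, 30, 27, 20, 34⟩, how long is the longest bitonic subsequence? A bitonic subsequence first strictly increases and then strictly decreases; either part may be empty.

9

Let inc[i] be the LIS ending at i and dec[i] the longest strictly decreasing subsequence starting at i. inc = [1, 1, 1, 2, 3, 3, 2, 3, 4, 4, 2, 3, 5, 4, 5, 4, 5, 5, 4, 6], dec = [6, 5, 1, 3, 4, 3, 2, 2, 4, 3, 1, 1, 5, 2, 4, 2, 3, 2, 1, 1].
max_i inc[i]+dec[i]−1 = 9, with one witness 1, 13, 23, 32, 37, 34, 30, 27, 20.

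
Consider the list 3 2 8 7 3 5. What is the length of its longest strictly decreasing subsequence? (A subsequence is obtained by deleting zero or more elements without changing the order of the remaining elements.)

Scanning left to right, the best length ending at each element is: 3→1, 2→2, 8→1, 7→2, 3→3, 5→3.
So the longest decreasing subsequence has length 3, e.g. 8, 7, 3.

3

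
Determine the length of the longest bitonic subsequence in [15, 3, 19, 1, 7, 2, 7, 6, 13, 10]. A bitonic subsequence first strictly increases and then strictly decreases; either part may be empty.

5

One longest bitonic subsequence is 1, 2, 7, 13, 10 (positions 4,6,7,9,10): it rises to 13 then falls. Length 5 is optimal.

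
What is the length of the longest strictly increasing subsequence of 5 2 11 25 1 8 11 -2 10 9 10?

Let dp[i] be the longest increasing subsequence ending at position i. Then dp = [1, 1, 2, 3, 1, 2, 3, 1, 3, 3, 4].
The maximum is 4; one witness is 5, 8, 9, 10 at positions 1,6,10,11.

4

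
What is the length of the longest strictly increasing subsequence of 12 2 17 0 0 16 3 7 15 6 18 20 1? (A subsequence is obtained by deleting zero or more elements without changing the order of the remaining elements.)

Let dp[i] be the longest increasing subsequence ending at position i. Then dp = [1, 1, 2, 1, 1, 2, 2, 3, 4, 3, 5, 6, 2].
The maximum is 6; one witness is 2, 3, 7, 15, 18, 20 at positions 2,7,8,9,11,12.

6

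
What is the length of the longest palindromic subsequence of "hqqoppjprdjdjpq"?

One longest palindromic subsequence is qpjdjdjpq (positions 2,5,7,10,11,12,13,14,15); it reads the same forward and backward, and the interval DP gives dp[1][15] = 9.

9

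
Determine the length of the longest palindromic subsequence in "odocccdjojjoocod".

10

Using dp[i][j] = 2 + dp[i+1][j−1] if the ends match, else max(dp[i+1][j], dp[i][j−1]):
dp[1][16] = 10. A witness is docojjocod at positions 2,3,4,9,10,11,13,14,15,16.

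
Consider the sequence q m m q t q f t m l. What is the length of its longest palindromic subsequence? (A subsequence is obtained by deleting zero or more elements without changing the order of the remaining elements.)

One longest palindromic subsequence is mtftm (positions 3,5,7,8,9); it reads the same forward and backward, and the interval DP gives dp[1][10] = 5.

5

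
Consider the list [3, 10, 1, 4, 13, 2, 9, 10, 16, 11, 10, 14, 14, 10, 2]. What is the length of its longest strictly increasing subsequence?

6

One longest increasing subsequence is 3, 4, 9, 10, 11, 14 (positions 1,4,7,8,10,12), of length 6; no longer one exists.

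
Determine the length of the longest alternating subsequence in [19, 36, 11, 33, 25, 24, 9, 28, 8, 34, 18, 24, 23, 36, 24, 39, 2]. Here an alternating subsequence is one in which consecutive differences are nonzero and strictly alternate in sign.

15

Track the best alternating length ending on an up-step vs a down-step at each position: up/down = 1/1, 2/1, 1/3, 4/3, 4/5, 4/5, 1/5, 6/5, 1/7, 8/3, 8/9, 10/9, 10/11, 12/1, 12/13, 14/1, 1/15.
The maximum over both is 15; one such subsequence is 19, 36, 11, 33, 25, 28, 8, 34, 18, 24, 23, 36, 24, 39, 2.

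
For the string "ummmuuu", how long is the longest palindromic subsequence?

5

One longest palindromic subsequence is ummmu (positions 1,2,3,4,7); it reads the same forward and backward, and the interval DP gives dp[1][7] = 5.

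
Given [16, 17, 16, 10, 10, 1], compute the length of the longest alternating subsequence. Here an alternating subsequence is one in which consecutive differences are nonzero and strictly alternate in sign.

Track the best alternating length ending on an up-step vs a down-step at each position: up/down = 1/1, 2/1, 1/3, 1/3, 1/3, 1/3.
The maximum over both is 3; one such subsequence is 16, 17, 16.

3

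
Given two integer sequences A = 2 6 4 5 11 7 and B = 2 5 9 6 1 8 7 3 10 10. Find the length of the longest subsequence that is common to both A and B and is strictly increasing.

3

For each value that appears in both, track the longest common increasing run ending there.
The best achievable length is 3; one witness is 2, 5, 7 (A-positions 1,4,6, B-positions 1,2,7).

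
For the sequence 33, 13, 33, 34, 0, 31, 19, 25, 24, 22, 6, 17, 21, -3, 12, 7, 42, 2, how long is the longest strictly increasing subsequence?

One longest increasing subsequence is 0, 6, 17, 21, 42 (positions 5,11,12,13,17), of length 5; no longer one exists.

5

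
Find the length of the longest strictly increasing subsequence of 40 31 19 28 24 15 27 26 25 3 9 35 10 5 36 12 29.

Let dp[i] be the longest increasing subsequence ending at position i. Then dp = [1, 1, 1, 2, 2, 1, 3, 3, 3, 1, 2, 4, 3, 2, 5, 4, 5].
The maximum is 5; one witness is 19, 24, 27, 35, 36 at positions 3,5,7,12,15.

5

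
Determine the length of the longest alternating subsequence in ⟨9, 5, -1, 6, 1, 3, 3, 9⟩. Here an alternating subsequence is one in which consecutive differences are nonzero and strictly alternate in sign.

A longest alternating subsequence is 9, 5, 6, 1, 3 (positions 1,2,4,5,6); its 4 consecutive differences strictly alternate in sign, and length 5 is optimal.

5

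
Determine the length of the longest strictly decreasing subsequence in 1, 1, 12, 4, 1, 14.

One longest decreasing subsequence is 12, 4, 1 (positions 3,4,5), of length 3; no longer one exists.

3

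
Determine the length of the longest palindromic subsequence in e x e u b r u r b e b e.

Using dp[i][j] = 2 + dp[i+1][j−1] if the ends match, else max(dp[i+1][j], dp[i][j−1]):
dp[1][12] = 9. A witness is eebrurbee at positions 1,3,5,6,7,8,9,10,12.

9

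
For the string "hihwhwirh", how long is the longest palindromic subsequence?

7

One longest palindromic subsequence is hiwhwih (positions 1,2,4,5,6,7,9); it reads the same forward and backward, and the interval DP gives dp[1][9] = 7.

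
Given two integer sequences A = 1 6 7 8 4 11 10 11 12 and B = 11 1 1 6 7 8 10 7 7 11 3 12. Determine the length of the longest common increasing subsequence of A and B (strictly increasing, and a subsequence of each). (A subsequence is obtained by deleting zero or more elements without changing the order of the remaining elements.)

For each value that appears in both, track the longest common increasing run ending there.
The best achievable length is 7; one witness is 1, 6, 7, 8, 10, 11, 12 (A-positions 1,2,3,4,7,8,9, B-positions 2,4,5,6,7,10,12).

7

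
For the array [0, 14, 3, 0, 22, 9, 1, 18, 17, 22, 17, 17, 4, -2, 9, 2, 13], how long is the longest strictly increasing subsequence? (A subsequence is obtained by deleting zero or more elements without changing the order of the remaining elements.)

Let dp[i] be the longest increasing subsequence ending at position i. Then dp = [1, 2, 2, 1, 3, 3, 2, 4, 4, 5, 4, 4, 3, 1, 4, 3, 5].
The maximum is 5; one witness is 0, 3, 9, 18, 22 at positions 1,3,6,8,10.

5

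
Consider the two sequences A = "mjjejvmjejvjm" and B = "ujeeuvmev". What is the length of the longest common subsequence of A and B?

Backtracking the LCS table gives one alignment: j (A2,B2) → e (A4,B4) → v (A6,B6) → m (A7,B7) → e (A9,B8) → v (A11,B9).
So the longest common subsequence has length 6.

6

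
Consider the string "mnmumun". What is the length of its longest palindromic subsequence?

5

Using dp[i][j] = 2 + dp[i+1][j−1] if the ends match, else max(dp[i+1][j], dp[i][j−1]):
dp[1][7] = 5. A witness is numun at positions 2,4,5,6,7.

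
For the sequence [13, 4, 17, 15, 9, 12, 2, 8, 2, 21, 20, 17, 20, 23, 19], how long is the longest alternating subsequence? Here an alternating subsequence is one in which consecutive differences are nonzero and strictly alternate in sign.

Track the best alternating length ending on an up-step vs a down-step at each position: up/down = 1/1, 1/2, 3/1, 3/4, 3/4, 5/4, 1/6, 7/6, 1/8, 9/1, 9/10, 9/10, 11/10, 11/1, 11/12.
The maximum over both is 12; one such subsequence is 13, 4, 17, 9, 12, 2, 8, 2, 21, 17, 20, 19.

12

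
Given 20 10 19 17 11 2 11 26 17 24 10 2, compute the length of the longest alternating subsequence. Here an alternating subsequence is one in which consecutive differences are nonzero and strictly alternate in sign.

Track the best alternating length ending on an up-step vs a down-step at each position: up/down = 1/1, 1/2, 3/2, 3/4, 3/4, 1/4, 5/4, 5/1, 5/6, 7/6, 5/8, 1/8.
The maximum over both is 8; one such subsequence is 20, 10, 19, 17, 26, 17, 24, 10.

8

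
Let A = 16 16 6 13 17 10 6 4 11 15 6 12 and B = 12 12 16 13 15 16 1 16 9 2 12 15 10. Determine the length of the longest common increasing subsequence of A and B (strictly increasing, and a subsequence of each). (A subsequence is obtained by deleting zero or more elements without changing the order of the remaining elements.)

2

A longest common strictly increasing subsequence is 13, 15 (length 2); it appears in order in both A and B, and no longer such subsequence exists.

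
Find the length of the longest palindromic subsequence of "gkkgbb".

4

Using dp[i][j] = 2 + dp[i+1][j−1] if the ends match, else max(dp[i+1][j], dp[i][j−1]):
dp[1][6] = 4. A witness is gkkg at positions 1,2,3,4.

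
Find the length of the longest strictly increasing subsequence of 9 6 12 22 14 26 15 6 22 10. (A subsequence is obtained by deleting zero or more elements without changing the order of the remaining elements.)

5

Let dp[i] be the longest increasing subsequence ending at position i. Then dp = [1, 1, 2, 3, 3, 4, 4, 1, 5, 2].
The maximum is 5; one witness is 9, 12, 14, 15, 22 at positions 1,3,5,7,9.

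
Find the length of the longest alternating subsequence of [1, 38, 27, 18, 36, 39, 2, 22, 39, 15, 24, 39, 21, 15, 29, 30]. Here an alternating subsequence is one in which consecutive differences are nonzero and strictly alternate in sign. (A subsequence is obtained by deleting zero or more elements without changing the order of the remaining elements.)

A longest alternating subsequence is 1, 38, 27, 36, 2, 22, 15, 24, 21, 29 (positions 1,2,3,5,7,8,10,11,13,15); its 9 consecutive differences strictly alternate in sign, and length 10 is optimal.

10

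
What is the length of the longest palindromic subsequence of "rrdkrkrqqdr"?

7

One longest palindromic subsequence is rdrkrdr (positions 1,3,5,6,7,10,11); it reads the same forward and backward, and the interval DP gives dp[1][11] = 7.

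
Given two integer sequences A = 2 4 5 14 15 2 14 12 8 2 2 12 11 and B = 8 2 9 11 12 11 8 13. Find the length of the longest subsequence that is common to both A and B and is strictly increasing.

For each value that appears in both, track the longest common increasing run ending there.
The best achievable length is 2; one witness is 8, 11 (A-positions 9,13, B-positions 1,4).

2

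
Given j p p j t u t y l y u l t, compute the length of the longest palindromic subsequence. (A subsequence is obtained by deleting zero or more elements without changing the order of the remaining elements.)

7

Using dp[i][j] = 2 + dp[i+1][j−1] if the ends match, else max(dp[i+1][j], dp[i][j−1]):
dp[1][13] = 7. A witness is tuylyut at positions 5,6,8,9,10,11,13.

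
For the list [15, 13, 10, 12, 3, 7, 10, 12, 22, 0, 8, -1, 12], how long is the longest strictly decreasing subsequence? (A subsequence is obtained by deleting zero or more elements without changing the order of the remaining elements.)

Scanning left to right, the best length ending at each element is: 15→1, 13→2, 10→3, 12→3, 3→4, 7→4, 10→4, 12→3, 22→1, 0→5, 8→5, -1→6, 12→3.
So the longest decreasing subsequence has length 6, e.g. 15, 13, 10, 3, 0, -1.

6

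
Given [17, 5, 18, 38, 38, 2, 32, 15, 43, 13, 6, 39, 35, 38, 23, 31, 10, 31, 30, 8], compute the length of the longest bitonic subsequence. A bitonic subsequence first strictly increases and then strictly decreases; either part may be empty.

9

Let inc[i] be the LIS ending at i and dec[i] the longest strictly decreasing subsequence starting at i. inc = [1, 1, 2, 3, 3, 1, 3, 2, 4, 2, 2, 4, 4, 5, 3, 4, 3, 4, 4, 3], dec = [5, 2, 5, 6, 6, 1, 5, 4, 6, 3, 1, 5, 4, 4, 3, 3, 2, 3, 2, 1].
max_i inc[i]+dec[i]−1 = 9, with one witness 17, 18, 38, 43, 39, 38, 31, 30, 8.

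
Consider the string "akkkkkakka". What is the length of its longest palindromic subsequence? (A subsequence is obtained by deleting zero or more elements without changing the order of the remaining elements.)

One longest palindromic subsequence is akkkkkkka (positions 1,2,3,4,5,6,8,9,10); it reads the same forward and backward, and the interval DP gives dp[1][10] = 9.

9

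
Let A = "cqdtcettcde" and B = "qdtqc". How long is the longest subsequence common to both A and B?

4

Backtracking the LCS table gives one alignment: q (A2,B1) → d (A3,B2) → t (A4,B3) → c (A9,B5).
So the longest common subsequence has length 4.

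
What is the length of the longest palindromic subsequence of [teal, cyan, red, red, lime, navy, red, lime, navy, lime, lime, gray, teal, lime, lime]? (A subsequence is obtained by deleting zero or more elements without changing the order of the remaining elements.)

One longest palindromic subsequence is teal lime lime navy lime lime teal (positions 1,5,8,9,10,11,13); it reads the same forward and backward, and the interval DP gives dp[1][15] = 7.

7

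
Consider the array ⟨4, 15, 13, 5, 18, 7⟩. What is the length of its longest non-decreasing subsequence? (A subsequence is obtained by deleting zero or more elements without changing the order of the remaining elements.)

3

Scanning left to right, the best length ending at each element is: 4→1, 15→2, 13→2, 5→2, 18→3, 7→3.
So the longest non-decreasing subsequence has length 3, e.g. 4, 15, 18.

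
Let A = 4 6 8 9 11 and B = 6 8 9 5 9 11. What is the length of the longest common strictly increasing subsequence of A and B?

For each value that appears in both, track the longest common increasing run ending there.
The best achievable length is 4; one witness is 6, 8, 9, 11 (A-positions 2,3,4,5, B-positions 1,2,3,6).

4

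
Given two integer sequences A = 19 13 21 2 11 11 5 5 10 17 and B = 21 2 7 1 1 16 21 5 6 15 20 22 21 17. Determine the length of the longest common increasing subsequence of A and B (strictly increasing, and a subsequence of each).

A longest common strictly increasing subsequence is 2, 5, 17 (length 3); it appears in order in both A and B, and no longer such subsequence exists.

3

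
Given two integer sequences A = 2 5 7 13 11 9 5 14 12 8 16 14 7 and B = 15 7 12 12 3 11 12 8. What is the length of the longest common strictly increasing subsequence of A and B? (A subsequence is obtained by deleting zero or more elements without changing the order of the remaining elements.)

3

A longest common strictly increasing subsequence is 7, 11, 12 (length 3); it appears in order in both A and B, and no longer such subsequence exists.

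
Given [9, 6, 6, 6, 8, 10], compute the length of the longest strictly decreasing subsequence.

One longest decreasing subsequence is 9, 6 (positions 1,2), of length 2; no longer one exists.

2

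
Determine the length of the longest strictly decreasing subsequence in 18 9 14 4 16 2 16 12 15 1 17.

5

Scanning left to right, the best length ending at each element is: 18→1, 9→2, 14→2, 4→3, 16→2, 2→4, 16→2, 12→3, 15→3, 1→5, 17→2.
So the longest decreasing subsequence has length 5, e.g. 18, 9, 4, 2, 1.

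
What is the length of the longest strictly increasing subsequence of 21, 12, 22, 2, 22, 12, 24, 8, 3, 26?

One longest increasing subsequence is 21, 22, 24, 26 (positions 1,3,7,10), of length 4; no longer one exists.

4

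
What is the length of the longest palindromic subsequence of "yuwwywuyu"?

One longest palindromic subsequence is yuwywuy (positions 1,2,3,5,6,7,8); it reads the same forward and backward, and the interval DP gives dp[1][9] = 7.

7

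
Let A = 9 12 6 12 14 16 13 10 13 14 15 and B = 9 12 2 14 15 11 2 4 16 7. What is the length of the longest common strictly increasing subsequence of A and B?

A longest common strictly increasing subsequence is 9, 12, 14, 15 (length 4); it appears in order in both A and B, and no longer such subsequence exists.

4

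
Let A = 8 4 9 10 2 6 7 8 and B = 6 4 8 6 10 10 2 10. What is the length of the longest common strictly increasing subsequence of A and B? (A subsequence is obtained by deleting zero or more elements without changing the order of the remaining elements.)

2

For each value that appears in both, track the longest common increasing run ending there.
The best achievable length is 2; one witness is 6, 8 (A-positions 6,8, B-positions 1,3).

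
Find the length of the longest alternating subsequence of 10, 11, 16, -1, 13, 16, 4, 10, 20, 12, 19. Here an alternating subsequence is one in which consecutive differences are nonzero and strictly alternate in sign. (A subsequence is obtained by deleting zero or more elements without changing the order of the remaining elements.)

8

Track the best alternating length ending on an up-step vs a down-step at each position: up/down = 1/1, 2/1, 2/1, 1/3, 4/3, 4/1, 4/5, 6/5, 6/1, 6/7, 8/7.
The maximum over both is 8; one such subsequence is 10, 11, -1, 13, 4, 20, 12, 19.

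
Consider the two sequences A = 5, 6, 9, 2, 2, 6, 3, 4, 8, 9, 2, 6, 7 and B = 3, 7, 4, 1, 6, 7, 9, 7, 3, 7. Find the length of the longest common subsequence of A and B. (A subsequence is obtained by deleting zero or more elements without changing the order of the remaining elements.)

Backtracking the LCS table gives one alignment: 6 (A2,B5) → 9 (A3,B7) → 3 (A7,B9) → 7 (A13,B10).
So the longest common subsequence has length 4.

4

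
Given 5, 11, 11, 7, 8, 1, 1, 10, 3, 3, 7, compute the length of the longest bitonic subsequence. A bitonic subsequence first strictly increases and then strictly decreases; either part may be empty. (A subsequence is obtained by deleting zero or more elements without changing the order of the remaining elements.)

5

Let inc[i] be the LIS ending at i and dec[i] the longest strictly decreasing subsequence starting at i. inc = [1, 2, 2, 2, 3, 1, 1, 4, 2, 2, 3], dec = [2, 3, 3, 2, 2, 1, 1, 2, 1, 1, 1].
max_i inc[i]+dec[i]−1 = 5, with one witness 5, 7, 8, 10, 7.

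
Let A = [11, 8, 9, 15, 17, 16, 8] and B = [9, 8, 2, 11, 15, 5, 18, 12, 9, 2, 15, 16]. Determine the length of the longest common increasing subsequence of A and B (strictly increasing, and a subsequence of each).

For each value that appears in both, track the longest common increasing run ending there.
The best achievable length is 4; one witness is 8, 9, 15, 16 (A-positions 2,3,4,6, B-positions 2,9,11,12).

4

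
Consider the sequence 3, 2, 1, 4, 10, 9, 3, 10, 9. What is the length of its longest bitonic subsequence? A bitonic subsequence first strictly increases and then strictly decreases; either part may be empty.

5

One longest bitonic subsequence is 3, 4, 10, 9, 3 (positions 1,4,5,6,7): it rises to 10 then falls. Length 5 is optimal.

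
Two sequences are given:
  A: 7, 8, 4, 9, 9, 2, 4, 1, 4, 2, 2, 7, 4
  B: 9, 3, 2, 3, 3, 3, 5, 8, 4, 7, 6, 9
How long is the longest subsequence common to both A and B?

A longest common subsequence is 9, 2, 4, 7 (length 4); the LCS DP confirms no longer common subsequence exists.

4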